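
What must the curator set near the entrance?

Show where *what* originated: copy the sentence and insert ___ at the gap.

What must the curator set ___ near the entrance?

Underlying clause: The curator must set what near the entrance.
'what' functions as the direct object of 'set'. The gap is right after 'set'.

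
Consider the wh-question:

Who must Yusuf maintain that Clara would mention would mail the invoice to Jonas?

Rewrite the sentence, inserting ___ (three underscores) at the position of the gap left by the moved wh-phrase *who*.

Underlying clause: Yusuf must maintain that Clara would mention who would mail the invoice to Jonas.
'who' functions as the subject of the clause embedded under 'mention'. The gap is right after 'mention'.

Who must Yusuf maintain that Clara would mention ___ would mail the invoice to Jonas?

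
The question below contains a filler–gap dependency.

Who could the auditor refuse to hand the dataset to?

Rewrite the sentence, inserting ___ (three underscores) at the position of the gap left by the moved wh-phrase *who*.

In situ: The auditor could refuse to hand the dataset to who.
'who' functions as the object of the preposition 'to' (recipient of 'hand'). The gap is right after 'to'.

Who could the auditor refuse to hand the dataset to ___?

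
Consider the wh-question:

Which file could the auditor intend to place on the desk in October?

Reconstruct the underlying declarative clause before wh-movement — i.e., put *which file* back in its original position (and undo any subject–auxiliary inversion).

'which file' functions as the direct object of 'place'. Wh-movement fronts it, leaving a gap right after 'place':
Which file could the auditor intend to place ___ on the desk in October?

The auditor could intend to place which file on the desk in October.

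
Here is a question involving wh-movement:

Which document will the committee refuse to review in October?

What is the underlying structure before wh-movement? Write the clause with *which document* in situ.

The committee will refuse to review which document in October.

'which document' functions as the direct object of 'review'. It moves to the left edge, and the trace sits right after 'review':
Which document will the committee refuse to review ___ in October?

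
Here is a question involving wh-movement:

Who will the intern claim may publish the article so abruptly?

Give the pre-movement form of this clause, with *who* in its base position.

The intern will claim who may publish the article so abruptly.

The filler 'who' is interpreted as the subject of the clause embedded under 'claim'. It moves to the left edge, and the trace sits right after 'claim':
Who will the intern claim ___ may publish the article so abruptly?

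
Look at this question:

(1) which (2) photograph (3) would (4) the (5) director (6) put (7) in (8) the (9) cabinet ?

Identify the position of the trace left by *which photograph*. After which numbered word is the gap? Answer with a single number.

6

In situ: The director would put which photograph in the cabinet.
The filler 'which photograph' is interpreted as the direct object of 'put'. Wh-movement fronts it, leaving a gap right after 'put':
Which photograph would the director put ___ in the cabinet?
'put' is word 6.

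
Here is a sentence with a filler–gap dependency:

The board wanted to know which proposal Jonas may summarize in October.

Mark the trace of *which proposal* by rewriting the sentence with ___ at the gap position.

The board wanted to know which proposal Jonas may summarize ___ in October.

In situ: Jonas may summarize which proposal in October.
The filler 'which proposal' is interpreted as the direct object of 'summarize'. The gap is right after 'summarize'.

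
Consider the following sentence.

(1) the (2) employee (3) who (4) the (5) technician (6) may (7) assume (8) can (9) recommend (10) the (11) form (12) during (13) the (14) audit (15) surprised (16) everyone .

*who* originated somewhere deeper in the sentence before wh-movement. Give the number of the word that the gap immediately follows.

7

The filler 'who' is interpreted as the subject of the clause embedded under 'assume'. Wh-movement fronts it, leaving a gap right after 'assume':
The employee who the technician may assume ___ can recommend the form during the audit surprised everyone.
'assume' is word 7.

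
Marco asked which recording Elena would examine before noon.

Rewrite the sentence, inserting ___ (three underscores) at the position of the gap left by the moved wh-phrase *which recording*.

In situ: Elena would examine which recording before noon.
'which recording' functions as the direct object of 'examine'. The gap is right after 'examine'.

Marco asked which recording Elena would examine ___ before noon.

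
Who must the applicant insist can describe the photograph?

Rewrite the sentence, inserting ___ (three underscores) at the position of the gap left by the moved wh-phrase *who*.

Before movement: The applicant must insist who can describe the photograph.
'who' functions as the subject of the clause embedded under 'insist'. The gap is right after 'insist'.

Who must the applicant insist ___ can describe the photograph?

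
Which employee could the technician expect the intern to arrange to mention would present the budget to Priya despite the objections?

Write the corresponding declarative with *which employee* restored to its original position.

The technician could expect the intern to arrange to mention which employee would present the budget to Priya despite the objections.

The filler 'which employee' is interpreted as the subject of the clause embedded under 'mention'. Wh-movement fronts it, leaving a gap right after 'mention':
Which employee could the technician expect the intern to arrange to mention ___ would present the budget to Priya despite the objections?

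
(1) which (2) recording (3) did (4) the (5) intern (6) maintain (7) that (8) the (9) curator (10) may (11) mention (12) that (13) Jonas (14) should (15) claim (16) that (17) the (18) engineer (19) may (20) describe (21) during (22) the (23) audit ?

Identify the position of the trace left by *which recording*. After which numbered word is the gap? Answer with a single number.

20

Underlying clause: The intern did maintain that the curator may mention that Jonas should claim that the engineer may describe which recording during the audit.
'which recording' functions as the direct object of 'describe'. It moves to the left edge, and the trace sits right after 'describe':
Which recording did the intern maintain that the curator may mention that Jonas should claim that the engineer may describe ___ during the audit?
'describe' is word 20.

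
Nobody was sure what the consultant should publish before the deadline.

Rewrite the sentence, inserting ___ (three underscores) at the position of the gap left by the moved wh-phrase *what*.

Pre-movement form: The consultant should publish what before the deadline.
The filler 'what' is interpreted as the direct object of 'publish'. The gap is right after 'publish'.

Nobody was sure what the consultant should publish ___ before the deadline.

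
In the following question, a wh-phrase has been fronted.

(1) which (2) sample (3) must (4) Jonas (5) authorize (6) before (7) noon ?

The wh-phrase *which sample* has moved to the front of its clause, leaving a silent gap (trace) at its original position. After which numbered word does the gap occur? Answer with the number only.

5

Underlying clause: Jonas must authorize which sample before noon.
'which sample' is the direct object of 'authorize'. It moves to the left edge, and the trace sits right after 'authorize':
Which sample must Jonas authorize ___ before noon?
'authorize' is word 5.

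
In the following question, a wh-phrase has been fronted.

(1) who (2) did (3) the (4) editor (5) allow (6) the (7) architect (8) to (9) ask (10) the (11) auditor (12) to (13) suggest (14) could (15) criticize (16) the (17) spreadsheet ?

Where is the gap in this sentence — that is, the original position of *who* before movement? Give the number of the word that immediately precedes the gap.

Underlying clause: The editor did allow the architect to ask the auditor to suggest who could criticize the spreadsheet.
The filler 'who' is interpreted as the subject of the clause embedded under 'suggest'. Wh-movement fronts it, leaving a gap right after 'suggest':
Who did the editor allow the architect to ask the auditor to suggest ___ could criticize the spreadsheet?
'suggest' is word 13.

13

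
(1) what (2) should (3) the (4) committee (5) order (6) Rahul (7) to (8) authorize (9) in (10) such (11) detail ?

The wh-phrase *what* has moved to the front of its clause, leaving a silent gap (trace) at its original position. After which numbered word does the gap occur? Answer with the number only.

8

Underlying clause: The committee should order Rahul to authorize what in such detail.
'what' functions as the direct object of 'authorize'. It moves to the left edge, and the trace sits right after 'authorize':
What should the committee order Rahul to authorize ___ in such detail?
'authorize' is word 8.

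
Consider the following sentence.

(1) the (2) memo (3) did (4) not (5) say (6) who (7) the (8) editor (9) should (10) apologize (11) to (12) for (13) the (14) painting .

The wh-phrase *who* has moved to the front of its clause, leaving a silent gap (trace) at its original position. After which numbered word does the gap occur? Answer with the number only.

11

Pre-movement form: The editor should apologize to who for the painting.
The filler 'who' is interpreted as the object of the preposition 'to'. Wh-movement fronts it, leaving a gap right after 'to':
The memo did not say who the editor should apologize to ___ for the painting.
'to' is word 11.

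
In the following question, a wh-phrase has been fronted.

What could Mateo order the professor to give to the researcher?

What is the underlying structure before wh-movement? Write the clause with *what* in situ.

Mateo could order the professor to give what to the researcher.

'what' functions as the direct object of 'give'. Fronting leaves a gap immediately after 'give':
What could Mateo order the professor to give ___ to the researcher?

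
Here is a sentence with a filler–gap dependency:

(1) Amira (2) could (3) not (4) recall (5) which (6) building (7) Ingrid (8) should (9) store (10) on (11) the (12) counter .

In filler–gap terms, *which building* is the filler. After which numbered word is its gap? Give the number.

9

Pre-movement form: Ingrid should store which building on the counter.
'which building' functions as the direct object of 'store'. It moves to the left edge, and the trace sits right after 'store':
Amira could not recall which building Ingrid should store ___ on the counter.
'store' is word 9.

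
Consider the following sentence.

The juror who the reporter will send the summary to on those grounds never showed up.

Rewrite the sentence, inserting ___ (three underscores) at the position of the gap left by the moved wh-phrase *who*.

The filler 'who' is interpreted as the object of the preposition 'to' (recipient of 'send'). The gap is right after 'to'.

The juror who the reporter will send the summary to ___ on those grounds never showed up.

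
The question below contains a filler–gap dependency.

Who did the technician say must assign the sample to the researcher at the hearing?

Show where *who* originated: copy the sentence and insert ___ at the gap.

Who did the technician say ___ must assign the sample to the researcher at the hearing?

Pre-movement form: The technician did say who must assign the sample to the researcher at the hearing.
The filler 'who' is interpreted as the subject of the clause embedded under 'say'. The gap is right after 'say'.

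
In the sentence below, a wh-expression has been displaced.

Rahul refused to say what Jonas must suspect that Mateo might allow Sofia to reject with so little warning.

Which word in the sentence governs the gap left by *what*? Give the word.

reject

In situ: Jonas must suspect that Mateo might allow Sofia to reject what with so little warning.
The filler 'what' is interpreted as the direct object of 'reject'. Wh-movement fronts it, leaving a gap right after 'reject':
Rahul refused to say what Jonas must suspect that Mateo might allow Sofia to reject ___ with so little warning.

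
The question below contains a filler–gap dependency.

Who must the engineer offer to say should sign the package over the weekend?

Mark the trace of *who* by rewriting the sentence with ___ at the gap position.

Who must the engineer offer to say ___ should sign the package over the weekend?

Underlying clause: The engineer must offer to say who should sign the package over the weekend.
'who' is the subject of the clause embedded under 'say'. The gap is right after 'say'.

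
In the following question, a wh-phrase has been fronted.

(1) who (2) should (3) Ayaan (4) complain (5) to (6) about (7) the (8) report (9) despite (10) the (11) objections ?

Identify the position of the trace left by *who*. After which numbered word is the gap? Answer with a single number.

Underlying clause: Ayaan should complain to who about the report despite the objections.
'who' functions as the object of the preposition 'to'. Fronting leaves a gap immediately after 'to':
Who should Ayaan complain to ___ about the report despite the objections?
'to' is word 5.

5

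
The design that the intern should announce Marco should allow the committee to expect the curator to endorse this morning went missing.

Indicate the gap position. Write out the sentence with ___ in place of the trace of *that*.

'that' functions as the direct object of 'endorse'. The gap is right after 'endorse'.

The design that the intern should announce Marco should allow the committee to expect the curator to endorse ___ this morning went missing.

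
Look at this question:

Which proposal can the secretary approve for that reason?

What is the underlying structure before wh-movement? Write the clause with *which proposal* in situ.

The secretary can approve which proposal for that reason.

'which proposal' is the direct object of 'approve'. Wh-movement fronts it, leaving a gap right after 'approve':
Which proposal can the secretary approve ___ for that reason?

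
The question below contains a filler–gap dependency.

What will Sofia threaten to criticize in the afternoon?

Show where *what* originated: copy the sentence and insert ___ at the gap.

In situ: Sofia will threaten to criticize what in the afternoon.
'what' functions as the direct object of 'criticize'. The gap is right after 'criticize'.

What will Sofia threaten to criticize ___ in the afternoon?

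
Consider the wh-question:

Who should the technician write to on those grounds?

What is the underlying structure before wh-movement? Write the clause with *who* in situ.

The technician should write to who on those grounds.

'who' is the object of the preposition 'to'. Wh-movement fronts it, leaving a gap right after 'to':
Who should the technician write to ___ on those grounds?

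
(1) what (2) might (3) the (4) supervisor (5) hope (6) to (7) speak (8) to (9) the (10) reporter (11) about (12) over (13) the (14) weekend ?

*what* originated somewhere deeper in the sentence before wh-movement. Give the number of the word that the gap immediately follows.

11

Pre-movement form: The supervisor might hope to speak to the reporter about what over the weekend.
'what' functions as the object of the preposition 'about'. It moves to the left edge, and the trace sits right after 'about':
What might the supervisor hope to speak to the reporter about ___ over the weekend?
'about' is word 11.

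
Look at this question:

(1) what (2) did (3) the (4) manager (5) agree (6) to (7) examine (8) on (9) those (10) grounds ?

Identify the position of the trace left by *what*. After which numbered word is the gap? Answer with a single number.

7

Before movement: The manager did agree to examine what on those grounds.
The filler 'what' is interpreted as the direct object of 'examine'. Wh-movement fronts it, leaving a gap right after 'examine':
What did the manager agree to examine ___ on those grounds?
'examine' is word 7.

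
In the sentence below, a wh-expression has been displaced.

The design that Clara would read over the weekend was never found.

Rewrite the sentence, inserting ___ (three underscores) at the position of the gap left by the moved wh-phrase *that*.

The design that Clara would read ___ over the weekend was never found.

'that' functions as the direct object of 'read'. The gap is right after 'read'.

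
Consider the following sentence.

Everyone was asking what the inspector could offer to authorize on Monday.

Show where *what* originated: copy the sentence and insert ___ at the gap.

Underlying clause: The inspector could offer to authorize what on Monday.
The filler 'what' is interpreted as the direct object of 'authorize'. The gap is right after 'authorize'.

Everyone was asking what the inspector could offer to authorize ___ on Monday.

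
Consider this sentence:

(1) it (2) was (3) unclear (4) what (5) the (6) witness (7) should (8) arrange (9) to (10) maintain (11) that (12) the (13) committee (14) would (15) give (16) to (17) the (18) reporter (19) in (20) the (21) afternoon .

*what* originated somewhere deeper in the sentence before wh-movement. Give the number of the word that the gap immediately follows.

Pre-movement form: The witness should arrange to maintain that the committee would give what to the reporter in the afternoon.
'what' is the direct object of 'give'. Wh-movement fronts it, leaving a gap right after 'give':
It was unclear what the witness should arrange to maintain that the committee would give ___ to the reporter in the afternoon.
'give' is word 15.

15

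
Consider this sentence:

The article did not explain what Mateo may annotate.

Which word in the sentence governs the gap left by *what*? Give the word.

annotate

Underlying clause: Mateo may annotate what.
The filler 'what' is interpreted as the direct object of 'annotate'. It moves to the left edge, and the trace sits right after 'annotate':
The article did not explain what Mateo may annotate ___.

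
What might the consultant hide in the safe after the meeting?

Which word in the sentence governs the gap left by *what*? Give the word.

Pre-movement form: The consultant might hide what in the safe after the meeting.
'what' is the direct object of 'hide'. Fronting leaves a gap immediately after 'hide':
What might the consultant hide ___ in the safe after the meeting?

hide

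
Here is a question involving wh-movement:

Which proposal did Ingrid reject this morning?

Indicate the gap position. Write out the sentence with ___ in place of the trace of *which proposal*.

Which proposal did Ingrid reject ___ this morning?

Pre-movement form: Ingrid did reject which proposal this morning.
The filler 'which proposal' is interpreted as the direct object of 'reject'. The gap is right after 'reject'.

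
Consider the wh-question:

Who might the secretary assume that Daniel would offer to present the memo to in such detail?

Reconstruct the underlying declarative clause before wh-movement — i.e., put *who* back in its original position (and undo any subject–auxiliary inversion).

The secretary might assume that Daniel would offer to present the memo to who in such detail.

The filler 'who' is interpreted as the object of the preposition 'to' (recipient of 'present'). Wh-movement fronts it, leaving a gap right after 'to':
Who might the secretary assume that Daniel would offer to present the memo to ___ in such detail?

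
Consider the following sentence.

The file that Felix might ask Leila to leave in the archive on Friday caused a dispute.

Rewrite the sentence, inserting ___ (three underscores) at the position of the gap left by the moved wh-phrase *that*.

'that' functions as the direct object of 'leave'. The gap is right after 'leave'.

The file that Felix might ask Leila to leave ___ in the archive on Friday caused a dispute.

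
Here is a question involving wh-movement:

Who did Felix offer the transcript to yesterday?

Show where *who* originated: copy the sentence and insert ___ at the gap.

Pre-movement form: Felix did offer the transcript to who yesterday.
The filler 'who' is interpreted as the object of the preposition 'to' (recipient of 'offer'). The gap is right after 'to'.

Who did Felix offer the transcript to ___ yesterday?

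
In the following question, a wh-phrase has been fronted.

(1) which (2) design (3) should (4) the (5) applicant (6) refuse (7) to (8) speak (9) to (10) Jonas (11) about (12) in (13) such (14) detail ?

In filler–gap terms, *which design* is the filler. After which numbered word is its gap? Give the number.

Pre-movement form: The applicant should refuse to speak to Jonas about which design in such detail.
The filler 'which design' is interpreted as the object of the preposition 'about'. Wh-movement fronts it, leaving a gap right after 'about':
Which design should the applicant refuse to speak to Jonas about ___ in such detail?
'about' is word 11.

11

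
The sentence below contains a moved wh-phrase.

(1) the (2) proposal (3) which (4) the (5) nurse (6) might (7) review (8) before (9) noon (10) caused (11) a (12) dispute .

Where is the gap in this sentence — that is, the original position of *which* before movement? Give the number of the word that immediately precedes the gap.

7

The filler 'which' is interpreted as the direct object of 'review'. It moves to the left edge, and the trace sits right after 'review':
The proposal which the nurse might review ___ before noon caused a dispute.
'review' is word 7.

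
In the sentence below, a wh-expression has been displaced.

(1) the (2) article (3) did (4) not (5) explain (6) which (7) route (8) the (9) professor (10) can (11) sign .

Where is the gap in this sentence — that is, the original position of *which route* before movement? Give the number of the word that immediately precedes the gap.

11

Before movement: The professor can sign which route.
'which route' functions as the direct object of 'sign'. Fronting leaves a gap immediately after 'sign':
The article did not explain which route the professor can sign ___.
'sign' is word 11.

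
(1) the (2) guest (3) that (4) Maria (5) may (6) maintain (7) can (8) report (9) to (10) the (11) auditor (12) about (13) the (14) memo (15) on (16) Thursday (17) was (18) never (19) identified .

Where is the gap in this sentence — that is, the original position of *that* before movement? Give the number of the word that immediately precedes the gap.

'that' is the subject of the clause embedded under 'maintain'. Fronting leaves a gap immediately after 'maintain':
The guest that Maria may maintain ___ can report to the auditor about the memo on Thursday was never identified.
'maintain' is word 6.

6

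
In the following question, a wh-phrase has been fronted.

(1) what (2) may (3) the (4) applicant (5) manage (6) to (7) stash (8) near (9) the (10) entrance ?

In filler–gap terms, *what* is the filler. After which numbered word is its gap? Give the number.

Before movement: The applicant may manage to stash what near the entrance.
The filler 'what' is interpreted as the direct object of 'stash'. Wh-movement fronts it, leaving a gap right after 'stash':
What may the applicant manage to stash ___ near the entrance?
'stash' is word 7.

7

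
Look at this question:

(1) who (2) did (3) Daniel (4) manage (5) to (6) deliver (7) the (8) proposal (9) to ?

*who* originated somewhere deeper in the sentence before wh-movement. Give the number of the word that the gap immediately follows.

9

In situ: Daniel did manage to deliver the proposal to who.
The filler 'who' is interpreted as the object of the preposition 'to' (recipient of 'deliver'). Fronting leaves a gap immediately after 'to':
Who did Daniel manage to deliver the proposal to ___?
'to' is word 9.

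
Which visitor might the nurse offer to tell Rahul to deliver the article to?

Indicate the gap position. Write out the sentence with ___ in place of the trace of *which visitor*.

Pre-movement form: The nurse might offer to tell Rahul to deliver the article to which visitor.
The filler 'which visitor' is interpreted as the object of the preposition 'to' (recipient of 'deliver'). The gap is right after 'to'.

Which visitor might the nurse offer to tell Rahul to deliver the article to ___?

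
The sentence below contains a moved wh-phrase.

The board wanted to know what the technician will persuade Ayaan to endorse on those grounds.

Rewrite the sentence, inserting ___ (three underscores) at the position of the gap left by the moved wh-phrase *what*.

Underlying clause: The technician will persuade Ayaan to endorse what on those grounds.
'what' is the direct object of 'endorse'. The gap is right after 'endorse'.

The board wanted to know what the technician will persuade Ayaan to endorse ___ on those grounds.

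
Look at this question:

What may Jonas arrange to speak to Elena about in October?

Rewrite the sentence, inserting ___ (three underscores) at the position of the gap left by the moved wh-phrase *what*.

Before movement: Jonas may arrange to speak to Elena about what in October.
The filler 'what' is interpreted as the object of the preposition 'about'. The gap is right after 'about'.

What may Jonas arrange to speak to Elena about ___ in October?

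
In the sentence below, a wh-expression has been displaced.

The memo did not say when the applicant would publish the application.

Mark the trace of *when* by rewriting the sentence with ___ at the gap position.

The memo did not say when the applicant would publish the application ___.

Underlying clause: The applicant would publish the application when.
'when' is the temporal adjunct. The gap is right after 'application'.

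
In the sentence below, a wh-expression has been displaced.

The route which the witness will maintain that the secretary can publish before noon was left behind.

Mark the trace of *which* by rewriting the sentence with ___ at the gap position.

The route which the witness will maintain that the secretary can publish ___ before noon was left behind.

'which' functions as the direct object of 'publish'. The gap is right after 'publish'.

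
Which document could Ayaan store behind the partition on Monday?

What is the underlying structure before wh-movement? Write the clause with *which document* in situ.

Ayaan could store which document behind the partition on Monday.

'which document' is the direct object of 'store'. Wh-movement fronts it, leaving a gap right after 'store':
Which document could Ayaan store ___ behind the partition on Monday?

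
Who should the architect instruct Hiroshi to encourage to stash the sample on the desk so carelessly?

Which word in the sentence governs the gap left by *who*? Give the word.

encourage

Underlying clause: The architect should instruct Hiroshi to encourage who to stash the sample on the desk so carelessly.
'who' functions as the direct object of 'encourage'. Wh-movement fronts it, leaving a gap right after 'encourage':
Who should the architect instruct Hiroshi to encourage ___ to stash the sample on the desk so carelessly?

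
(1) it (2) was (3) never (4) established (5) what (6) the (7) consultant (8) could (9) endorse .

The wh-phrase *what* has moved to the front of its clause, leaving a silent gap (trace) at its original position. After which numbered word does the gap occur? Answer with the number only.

Underlying clause: The consultant could endorse what.
The filler 'what' is interpreted as the direct object of 'endorse'. It moves to the left edge, and the trace sits right after 'endorse':
It was never established what the consultant could endorse ___.
'endorse' is word 9.

9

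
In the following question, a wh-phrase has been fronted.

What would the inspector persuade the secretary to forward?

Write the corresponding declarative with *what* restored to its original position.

'what' functions as the direct object of 'forward'. Wh-movement fronts it, leaving a gap right after 'forward':
What would the inspector persuade the secretary to forward ___?

The inspector would persuade the secretary to forward what.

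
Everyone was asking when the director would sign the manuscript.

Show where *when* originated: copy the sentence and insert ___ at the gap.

Underlying clause: The director would sign the manuscript when.
'when' functions as the temporal adjunct. The gap is right after 'manuscript'.

Everyone was asking when the director would sign the manuscript ___.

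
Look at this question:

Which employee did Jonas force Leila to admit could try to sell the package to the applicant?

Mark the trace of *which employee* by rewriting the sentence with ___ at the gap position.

Underlying clause: Jonas did force Leila to admit which employee could try to sell the package to the applicant.
'which employee' is the subject of the clause embedded under 'admit'. The gap is right after 'admit'.

Which employee did Jonas force Leila to admit ___ could try to sell the package to the applicant?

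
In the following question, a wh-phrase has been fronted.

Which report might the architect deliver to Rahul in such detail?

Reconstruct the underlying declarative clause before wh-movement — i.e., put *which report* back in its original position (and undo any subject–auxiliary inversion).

'which report' is the direct object of 'deliver'. Wh-movement fronts it, leaving a gap right after 'deliver':
Which report might the architect deliver ___ to Rahul in such detail?

The architect might deliver which report to Rahul in such detail.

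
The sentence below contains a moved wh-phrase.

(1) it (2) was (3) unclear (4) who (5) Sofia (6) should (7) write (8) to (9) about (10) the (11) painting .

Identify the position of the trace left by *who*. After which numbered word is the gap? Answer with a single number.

In situ: Sofia should write to who about the painting.
'who' functions as the object of the preposition 'to'. Wh-movement fronts it, leaving a gap right after 'to':
It was unclear who Sofia should write to ___ about the painting.
'to' is word 8.

8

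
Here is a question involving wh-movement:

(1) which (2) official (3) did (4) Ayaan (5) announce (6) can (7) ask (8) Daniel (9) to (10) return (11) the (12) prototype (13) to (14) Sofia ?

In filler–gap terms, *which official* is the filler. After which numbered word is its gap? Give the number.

Before movement: Ayaan did announce which official can ask Daniel to return the prototype to Sofia.
'which official' is the subject of the clause embedded under 'announce'. Fronting leaves a gap immediately after 'announce':
Which official did Ayaan announce ___ can ask Daniel to return the prototype to Sofia?
'announce' is word 5.

5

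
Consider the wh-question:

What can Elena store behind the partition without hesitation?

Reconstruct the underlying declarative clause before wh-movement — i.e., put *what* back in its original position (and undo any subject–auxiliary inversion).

'what' is the direct object of 'store'. It moves to the left edge, and the trace sits right after 'store':
What can Elena store ___ behind the partition without hesitation?

Elena can store what behind the partition without hesitation.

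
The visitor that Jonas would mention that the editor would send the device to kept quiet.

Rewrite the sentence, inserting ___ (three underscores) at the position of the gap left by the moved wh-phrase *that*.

The filler 'that' is interpreted as the object of the preposition 'to' (recipient of 'send'). The gap is right after 'to'.

The visitor that Jonas would mention that the editor would send the device to ___ kept quiet.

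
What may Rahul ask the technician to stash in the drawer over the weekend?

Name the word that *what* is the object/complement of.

Pre-movement form: Rahul may ask the technician to stash what in the drawer over the weekend.
'what' is the direct object of 'stash'. It moves to the left edge, and the trace sits right after 'stash':
What may Rahul ask the technician to stash ___ in the drawer over the weekend?

stash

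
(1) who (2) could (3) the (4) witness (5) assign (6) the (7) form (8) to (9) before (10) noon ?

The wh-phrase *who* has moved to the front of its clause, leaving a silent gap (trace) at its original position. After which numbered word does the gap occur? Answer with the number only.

Before movement: The witness could assign the form to who before noon.
The filler 'who' is interpreted as the object of the preposition 'to' (recipient of 'assign'). Wh-movement fronts it, leaving a gap right after 'to':
Who could the witness assign the form to ___ before noon?
'to' is word 8.

8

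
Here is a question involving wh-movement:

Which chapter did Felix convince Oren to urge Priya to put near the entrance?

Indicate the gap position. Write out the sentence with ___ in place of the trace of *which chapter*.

Before movement: Felix did convince Oren to urge Priya to put which chapter near the entrance.
'which chapter' functions as the direct object of 'put'. The gap is right after 'put'.

Which chapter did Felix convince Oren to urge Priya to put ___ near the entrance?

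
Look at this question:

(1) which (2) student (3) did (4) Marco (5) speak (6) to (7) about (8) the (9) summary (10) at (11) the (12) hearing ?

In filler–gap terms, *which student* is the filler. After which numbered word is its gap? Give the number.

In situ: Marco did speak to which student about the summary at the hearing.
'which student' is the object of the preposition 'to'. Wh-movement fronts it, leaving a gap right after 'to':
Which student did Marco speak to ___ about the summary at the hearing?
'to' is word 6.

6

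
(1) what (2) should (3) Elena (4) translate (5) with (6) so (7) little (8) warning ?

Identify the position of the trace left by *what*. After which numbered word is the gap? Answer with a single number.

Underlying clause: Elena should translate what with so little warning.
'what' functions as the direct object of 'translate'. Fronting leaves a gap immediately after 'translate':
What should Elena translate ___ with so little warning?
'translate' is word 4.

4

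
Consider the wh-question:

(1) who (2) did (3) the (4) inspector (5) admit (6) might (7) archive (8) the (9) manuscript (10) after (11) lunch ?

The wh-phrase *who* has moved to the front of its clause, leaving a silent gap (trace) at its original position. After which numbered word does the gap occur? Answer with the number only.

Before movement: The inspector did admit who might archive the manuscript after lunch.
The filler 'who' is interpreted as the subject of the clause embedded under 'admit'. Wh-movement fronts it, leaving a gap right after 'admit':
Who did the inspector admit ___ might archive the manuscript after lunch?
'admit' is word 5.

5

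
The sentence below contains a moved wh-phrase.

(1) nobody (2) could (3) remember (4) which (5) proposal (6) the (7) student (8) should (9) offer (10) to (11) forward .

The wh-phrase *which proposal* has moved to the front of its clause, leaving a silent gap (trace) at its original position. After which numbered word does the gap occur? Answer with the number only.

Underlying clause: The student should offer to forward which proposal.
'which proposal' is the direct object of 'forward'. Fronting leaves a gap immediately after 'forward':
Nobody could remember which proposal the student should offer to forward ___.
'forward' is word 11.

11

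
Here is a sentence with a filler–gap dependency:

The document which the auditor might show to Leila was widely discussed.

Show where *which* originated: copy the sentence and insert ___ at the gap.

The filler 'which' is interpreted as the direct object of 'show'. The gap is right after 'show'.

The document which the auditor might show ___ to Leila was widely discussed.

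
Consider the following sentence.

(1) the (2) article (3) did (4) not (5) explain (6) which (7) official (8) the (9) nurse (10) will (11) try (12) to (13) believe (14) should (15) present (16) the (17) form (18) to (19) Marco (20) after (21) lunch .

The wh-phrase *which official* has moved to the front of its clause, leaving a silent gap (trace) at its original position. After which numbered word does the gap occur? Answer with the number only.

Before movement: The nurse will try to believe which official should present the form to Marco after lunch.
The filler 'which official' is interpreted as the subject of the clause embedded under 'believe'. Fronting leaves a gap immediately after 'believe':
The article did not explain which official the nurse will try to believe ___ should present the form to Marco after lunch.
'believe' is word 13.

13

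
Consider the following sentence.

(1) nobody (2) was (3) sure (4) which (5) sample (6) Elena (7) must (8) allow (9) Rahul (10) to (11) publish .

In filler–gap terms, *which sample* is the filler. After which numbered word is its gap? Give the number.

In situ: Elena must allow Rahul to publish which sample.
The filler 'which sample' is interpreted as the direct object of 'publish'. Fronting leaves a gap immediately after 'publish':
Nobody was sure which sample Elena must allow Rahul to publish ___.
'publish' is word 11.

11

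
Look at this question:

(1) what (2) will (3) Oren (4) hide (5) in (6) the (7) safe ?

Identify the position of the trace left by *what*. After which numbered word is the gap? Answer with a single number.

4

Underlying clause: Oren will hide what in the safe.
The filler 'what' is interpreted as the direct object of 'hide'. Fronting leaves a gap immediately after 'hide':
What will Oren hide ___ in the safe?
'hide' is word 4.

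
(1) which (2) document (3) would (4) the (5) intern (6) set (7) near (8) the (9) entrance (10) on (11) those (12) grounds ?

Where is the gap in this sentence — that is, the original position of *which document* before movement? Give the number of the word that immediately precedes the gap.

6

Pre-movement form: The intern would set which document near the entrance on those grounds.
'which document' functions as the direct object of 'set'. Wh-movement fronts it, leaving a gap right after 'set':
Which document would the intern set ___ near the entrance on those grounds?
'set' is word 6.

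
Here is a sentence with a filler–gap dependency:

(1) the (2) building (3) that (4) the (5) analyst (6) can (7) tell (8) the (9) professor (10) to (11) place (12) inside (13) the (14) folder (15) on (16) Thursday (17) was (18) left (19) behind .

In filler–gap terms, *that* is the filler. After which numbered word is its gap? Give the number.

11

'that' functions as the direct object of 'place'. It moves to the left edge, and the trace sits right after 'place':
The building that the analyst can tell the professor to place ___ inside the folder on Thursday was left behind.
'place' is word 11.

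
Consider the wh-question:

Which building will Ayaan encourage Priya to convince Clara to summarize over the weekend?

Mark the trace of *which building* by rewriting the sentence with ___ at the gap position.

In situ: Ayaan will encourage Priya to convince Clara to summarize which building over the weekend.
'which building' is the direct object of 'summarize'. The gap is right after 'summarize'.

Which building will Ayaan encourage Priya to convince Clara to summarize ___ over the weekend?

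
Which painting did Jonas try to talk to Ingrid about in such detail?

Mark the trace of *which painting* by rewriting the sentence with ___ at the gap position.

Which painting did Jonas try to talk to Ingrid about ___ in such detail?

In situ: Jonas did try to talk to Ingrid about which painting in such detail.
'which painting' functions as the object of the preposition 'about'. The gap is right after 'about'.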